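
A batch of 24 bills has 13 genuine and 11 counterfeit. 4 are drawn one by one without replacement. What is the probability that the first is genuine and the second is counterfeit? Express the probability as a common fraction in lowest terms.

143/552

Multiply the conditional probabilities at each draw: 13/24 · 11/23 = 143/552.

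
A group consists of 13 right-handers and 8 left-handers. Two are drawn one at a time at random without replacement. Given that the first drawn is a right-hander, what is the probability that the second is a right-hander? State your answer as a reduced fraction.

After removing one right-hander, 20 remain: 12 right-handers and 8 left-handers.
So the probability the next is a right-hander is 12/20 = 3/5.

3/5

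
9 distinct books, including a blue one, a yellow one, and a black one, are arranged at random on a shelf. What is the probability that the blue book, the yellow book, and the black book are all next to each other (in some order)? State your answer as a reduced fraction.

1/12

There are 9! = 362880 arrangements.
Treat the three as one block: 7! placements × 3! orders within the block = 5040·6 = 30240.
Probability = 30240/362880 = 1/12.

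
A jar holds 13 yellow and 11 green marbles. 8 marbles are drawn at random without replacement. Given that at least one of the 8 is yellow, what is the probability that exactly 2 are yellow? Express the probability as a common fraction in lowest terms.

42/857

Work in counts. Selections with at least one yellow: C(24,8) − C(11,8) = 735471 − 165 = 735306.
Of those, selections where exactly 2 are yellow: C(13,2)·C(11,6) = 78·462 = 36036.
Conditional probability = 36036/735306 = 42/857.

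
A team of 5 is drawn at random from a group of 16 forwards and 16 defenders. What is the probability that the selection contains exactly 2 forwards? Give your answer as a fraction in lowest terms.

The sample space is all 5-subsets of the 32: C(32,5) = 201376.
Selections with exactly 2 forwards: choose 2 of the 16 forwards and 3 of the 16 defenders, C(16,2)·C(16,3) = 120·560 = 67200.
Probability = 67200/201376 = 300/899.

300/899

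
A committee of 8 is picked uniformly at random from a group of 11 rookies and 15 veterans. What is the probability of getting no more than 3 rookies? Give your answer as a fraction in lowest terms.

1186/2185

Total selections: C(26,8) = 1562275.
Favorable selections (no more than 3 rookies): C(11,0)·C(15,8) + C(11,1)·C(15,7) + C(11,2)·C(15,6) + C(11,3)·C(15,5) = 6435 + 70785 + 275275 + 495495 = 847990.
Probability = 847990/1562275 = 1186/2185.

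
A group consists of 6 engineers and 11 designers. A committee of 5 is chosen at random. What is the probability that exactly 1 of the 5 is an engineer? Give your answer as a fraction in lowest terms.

495/1547

There are C(17,5) = 6188 ways to choose 5 from 17.
Selections with exactly 1 engineer: choose 1 of the 6 engineers and 4 of the 11 designers, C(6,1)·C(11,4) = 6·330 = 1980.
Probability = 1980/6188 = 495/1547.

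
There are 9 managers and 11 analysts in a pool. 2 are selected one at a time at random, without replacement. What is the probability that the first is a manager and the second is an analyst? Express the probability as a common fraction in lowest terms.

Multiply the conditional probabilities at each draw: 9/20 · 11/19 = 99/380.

99/380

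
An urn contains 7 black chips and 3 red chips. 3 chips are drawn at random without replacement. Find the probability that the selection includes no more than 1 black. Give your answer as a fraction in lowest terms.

There are C(10,3) = 120 ways to choose the 3.
Favorable selections (no more than 1 black): C(7,0)·C(3,3) + C(7,1)·C(3,2) = 1 + 21 = 22.
Probability = 22/120 = 11/60.

11/60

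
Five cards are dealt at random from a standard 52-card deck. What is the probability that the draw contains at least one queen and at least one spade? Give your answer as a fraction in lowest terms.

There are C(52,5) = 2598960 possible draws.
By inclusion-exclusion on the complements, draws missing all queens or all spades: C(48,5) + C(39,5) − C(36,5) = 1712304 + 575757 − 376992 = 1911069.
So draws with at least one of each: 2598960 − 1911069 = 687891, probability 687891/2598960 = 229297/866320.

229297/866320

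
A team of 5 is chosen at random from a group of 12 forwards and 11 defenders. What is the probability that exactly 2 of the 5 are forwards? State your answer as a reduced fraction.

990/3059

Total number of selections: C(23,5) = 33649.
Selections with exactly 2 forwards: choose 2 of the 12 forwards and 3 of the 11 defenders, C(12,2)·C(11,3) = 66·165 = 10890.
Probability = 10890/33649 = 990/3059.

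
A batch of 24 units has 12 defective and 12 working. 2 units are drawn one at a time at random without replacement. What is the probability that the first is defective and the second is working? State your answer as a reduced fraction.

6/23

Multiply the conditional probabilities at each draw: 12/24 · 12/23 = 144/552 = 6/23.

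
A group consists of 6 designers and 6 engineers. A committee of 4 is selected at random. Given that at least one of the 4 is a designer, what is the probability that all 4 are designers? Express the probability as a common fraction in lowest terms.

Work in counts. Selections with at least one designer: C(12,4) − C(6,4) = 495 − 15 = 480.
Of those, selections where all 4 are designers: C(6,4) = 15.
Conditional probability = 15/480 = 1/32.

1/32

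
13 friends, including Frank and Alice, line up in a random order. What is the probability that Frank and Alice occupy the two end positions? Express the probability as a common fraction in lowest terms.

1/78

There are 13! = 6227020800 arrangements.
Place Frank and Alice at the ends in 2 ways, arrange the remaining 11 in 11! = 39916800 ways: 2·39916800 = 79833600.
Probability = 79833600/6227020800 = 1/78.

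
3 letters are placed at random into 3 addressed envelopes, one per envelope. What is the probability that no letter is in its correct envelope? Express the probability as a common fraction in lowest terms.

There are 3! = 6 assignments.
By inclusion-exclusion, assignments with no fixed points: C(3,0)·3! − C(3,1)·2! + C(3,2)·1! − C(3,3)·0! = 2.
Probability = 2/6 = 1/3.

1/3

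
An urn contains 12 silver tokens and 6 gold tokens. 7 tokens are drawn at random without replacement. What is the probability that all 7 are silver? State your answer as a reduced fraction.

11/442

There are C(18,7) = 31824 possible selections.
Selections with all silver: C(12,7) = 792.
Probability = 792/31824 = 11/442.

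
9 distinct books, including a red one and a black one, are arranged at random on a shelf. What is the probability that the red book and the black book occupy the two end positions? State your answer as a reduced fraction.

1/36

There are 9! = 362880 arrangements.
Place the red book and the black book at the ends in 2 ways, arrange the remaining 7 in 7! = 5040 ways: 2·5040 = 10080.
Probability = 10080/362880 = 1/36.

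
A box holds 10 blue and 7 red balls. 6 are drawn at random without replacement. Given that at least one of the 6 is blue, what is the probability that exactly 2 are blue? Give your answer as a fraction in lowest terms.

Work in counts. Selections with at least one blue: C(17,6) − C(7,6) = 12376 − 7 = 12369.
Of those, selections where exactly 2 are blue: C(10,2)·C(7,4) = 45·35 = 1575.
Conditional probability = 1575/12369 = 75/589.

75/589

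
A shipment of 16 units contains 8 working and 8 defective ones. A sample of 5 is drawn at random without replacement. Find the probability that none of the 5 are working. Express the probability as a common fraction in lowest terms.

1/78

There are C(16,5) = 4368 possible selections.
Selections with no working (all defective): C(8,5) = 56.
Probability = 56/4368 = 1/78.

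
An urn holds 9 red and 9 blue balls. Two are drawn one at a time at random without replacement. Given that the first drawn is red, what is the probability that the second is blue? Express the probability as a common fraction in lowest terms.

After removing one red, 17 remain: 8 red and 9 blue.
So the probability the next is blue is 9/17.

9/17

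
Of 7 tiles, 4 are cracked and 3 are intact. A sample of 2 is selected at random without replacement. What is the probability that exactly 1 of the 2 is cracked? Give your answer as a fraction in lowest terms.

Total number of selections: C(7,2) = 21.
Selections with exactly 1 cracked: choose 1 of the 4 cracked and 1 of the 3 intact, C(4,1)·C(3,1) = 4·3 = 12.
Probability = 12/21 = 4/7.

4/7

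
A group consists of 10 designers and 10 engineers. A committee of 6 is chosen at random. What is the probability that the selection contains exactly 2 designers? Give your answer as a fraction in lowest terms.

315/1292

Total number of selections: C(20,6) = 38760.
Selections with exactly 2 designers: choose 2 of the 10 designers and 4 of the 10 engineers, C(10,2)·C(10,4) = 45·210 = 9450.
Probability = 9450/38760 = 315/1292.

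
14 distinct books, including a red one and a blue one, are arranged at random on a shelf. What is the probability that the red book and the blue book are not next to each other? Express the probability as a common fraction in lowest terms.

There are 14! = 87178291200 arrangements.
Arrangements with the red book and the blue book adjacent: 2·13! = 12454041600.
So not adjacent: 87178291200 − 12454041600 = 74724249600, probability 74724249600/87178291200 = 6/7.

6/7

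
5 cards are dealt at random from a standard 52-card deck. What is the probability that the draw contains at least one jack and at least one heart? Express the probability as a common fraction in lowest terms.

229297/866320

There are C(52,5) = 2598960 possible draws.
By inclusion-exclusion on the complements, draws missing all jacks or all hearts: C(48,5) + C(39,5) − C(36,5) = 1712304 + 575757 − 376992 = 1911069.
So draws with at least one of each: 2598960 − 1911069 = 687891, probability 687891/2598960 = 229297/866320.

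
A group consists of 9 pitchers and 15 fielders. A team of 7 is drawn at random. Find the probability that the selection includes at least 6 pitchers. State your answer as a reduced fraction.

18/4807

Total selections: C(24,7) = 346104.
Favorable selections (at least 6 pitchers): C(9,6)·C(15,1) + C(9,7)·C(15,0) = 1260 + 36 = 1296.
Probability = 1296/346104 = 18/4807.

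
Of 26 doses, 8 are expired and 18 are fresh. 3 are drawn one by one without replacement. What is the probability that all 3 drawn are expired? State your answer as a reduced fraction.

7/325

Multiply the conditional probabilities at each draw: 8/26 · 7/25 · 6/24 = 336/15600 = 7/325.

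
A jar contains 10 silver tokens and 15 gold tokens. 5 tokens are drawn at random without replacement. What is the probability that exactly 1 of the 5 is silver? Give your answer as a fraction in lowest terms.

65/253

The sample space is all 5-subsets of the 25: C(25,5) = 53130.
Selections with exactly 1 silver: choose 1 of the 10 silver and 4 of the 15 gold, C(10,1)·C(15,4) = 10·1365 = 13650.
Probability = 13650/53130 = 65/253.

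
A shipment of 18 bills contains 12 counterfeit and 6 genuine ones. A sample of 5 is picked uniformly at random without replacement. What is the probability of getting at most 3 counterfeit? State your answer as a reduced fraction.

267/476

Total selections: C(18,5) = 8568.
Count the complement (more than 3 counterfeit): C(12,4)·C(6,1) + C(12,5)·C(6,0) = 2970 + 792 = 3762.
Probability = 1 − 3762/8568 = 4806/8568 = 267/476.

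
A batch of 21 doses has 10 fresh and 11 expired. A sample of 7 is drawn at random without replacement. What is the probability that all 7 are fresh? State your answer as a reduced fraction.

1/969

There are C(21,7) = 116280 possible selections.
Selections with all fresh: C(10,7) = 120.
Probability = 120/116280 = 1/969.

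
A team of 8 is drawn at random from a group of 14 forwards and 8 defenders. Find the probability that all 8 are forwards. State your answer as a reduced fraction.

There are C(22,8) = 319770 possible selections.
Selections with all forwards: C(14,8) = 3003.
Probability = 3003/319770 = 91/9690.

91/9690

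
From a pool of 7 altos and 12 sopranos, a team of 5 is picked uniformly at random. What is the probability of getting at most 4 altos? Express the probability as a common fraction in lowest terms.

3869/3876

Total selections: C(19,5) = 11628.
Favorable selections (at most 4 altos): C(7,0)·C(12,5) + C(7,1)·C(12,4) + C(7,2)·C(12,3) + C(7,3)·C(12,2) + C(7,4)·C(12,1) = 792 + 3465 + 4620 + 2310 + 420 = 11607.
Probability = 11607/11628 = 3869/3876.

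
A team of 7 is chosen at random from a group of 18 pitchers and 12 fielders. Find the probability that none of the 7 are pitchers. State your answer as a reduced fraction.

There are C(30,7) = 2035800 possible selections.
Selections with no pitchers (all fielders): C(12,7) = 792.
Probability = 792/2035800 = 11/28275.

11/28275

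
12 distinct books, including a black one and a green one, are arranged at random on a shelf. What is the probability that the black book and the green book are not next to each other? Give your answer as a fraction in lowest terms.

There are 12! = 479001600 arrangements.
Arrangements with the black book and the green book adjacent: 2·11! = 79833600.
So not adjacent: 479001600 − 79833600 = 399168000, probability 399168000/479001600 = 5/6.

5/6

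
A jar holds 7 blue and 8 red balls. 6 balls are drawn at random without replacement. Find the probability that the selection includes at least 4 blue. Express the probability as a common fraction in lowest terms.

Total selections: C(15,6) = 5005.
Favorable selections (at least 4 blue): C(7,4)·C(8,2) + C(7,5)·C(8,1) + C(7,6)·C(8,0) = 980 + 168 + 7 = 1155.
Probability = 1155/5005 = 3/13.

3/13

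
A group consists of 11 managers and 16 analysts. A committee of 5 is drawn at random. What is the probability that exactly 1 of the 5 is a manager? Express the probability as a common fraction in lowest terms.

Total number of selections: C(27,5) = 80730.
Selections with exactly 1 manager: choose 1 of the 11 managers and 4 of the 16 analysts, C(11,1)·C(16,4) = 11·1820 = 20020.
Probability = 20020/80730 = 154/621.

154/621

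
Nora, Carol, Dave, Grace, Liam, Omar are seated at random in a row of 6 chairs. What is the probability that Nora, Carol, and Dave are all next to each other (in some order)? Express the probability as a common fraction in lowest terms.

There are 6! = 720 arrangements.
Treat the three as one block: 4! placements × 3! orders within the block = 24·6 = 144.
Probability = 144/720 = 1/5.

1/5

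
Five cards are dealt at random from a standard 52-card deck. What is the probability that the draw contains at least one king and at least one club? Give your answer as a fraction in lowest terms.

229297/866320

There are C(52,5) = 2598960 possible draws.
By inclusion-exclusion on the complements, draws missing all kings or all clubs: C(48,5) + C(39,5) − C(36,5) = 1712304 + 575757 − 376992 = 1911069.
So draws with at least one of each: 2598960 − 1911069 = 687891, probability 687891/2598960 = 229297/866320.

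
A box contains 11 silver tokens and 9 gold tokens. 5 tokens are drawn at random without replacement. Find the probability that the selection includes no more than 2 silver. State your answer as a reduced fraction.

511/1292

Total selections: C(20,5) = 15504.
Favorable selections (no more than 2 silver): C(11,0)·C(9,5) + C(11,1)·C(9,4) + C(11,2)·C(9,3) = 126 + 1386 + 4620 = 6132.
Probability = 6132/15504 = 511/1292.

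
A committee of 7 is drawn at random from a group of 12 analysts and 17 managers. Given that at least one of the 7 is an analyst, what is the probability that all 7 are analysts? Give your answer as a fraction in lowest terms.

198/385333

Work in counts. Selections with at least one analyst: C(29,7) − C(17,7) = 1560780 − 19448 = 1541332.
Of those, selections where all 7 are analysts: C(12,7) = 792.
Conditional probability = 792/1541332 = 198/385333.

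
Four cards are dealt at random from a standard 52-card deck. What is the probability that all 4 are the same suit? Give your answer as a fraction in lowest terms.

There are C(52,4) = 270725 possible 4-card hands.
Hands of one suit: 4 suits × C(13,4) = 4·715 = 2860.
Probability = 2860/270725 = 44/4165.

44/4165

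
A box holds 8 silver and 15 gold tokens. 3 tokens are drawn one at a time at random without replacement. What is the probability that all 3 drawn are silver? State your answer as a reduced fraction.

Multiply the conditional probabilities at each draw: 8/23 · 7/22 · 6/21 = 336/10626 = 8/253.

8/253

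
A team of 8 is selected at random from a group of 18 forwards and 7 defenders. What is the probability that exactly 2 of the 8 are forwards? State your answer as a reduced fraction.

119/120175

The sample space is all 8-subsets of the 25: C(25,8) = 1081575.
Selections with exactly 2 forwards: choose 2 of the 18 forwards and 6 of the 7 defenders, C(18,2)·C(7,6) = 153·7 = 1071.
Probability = 1071/1081575 = 119/120175.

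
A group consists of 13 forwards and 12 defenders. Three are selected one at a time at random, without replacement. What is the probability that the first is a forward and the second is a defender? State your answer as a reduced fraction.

Multiply the conditional probabilities at each draw: 13/25 · 12/24 = 156/600 = 13/50.

13/50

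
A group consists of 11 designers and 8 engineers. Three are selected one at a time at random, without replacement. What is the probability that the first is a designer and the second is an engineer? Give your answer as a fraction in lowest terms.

Multiply the conditional probabilities at each draw: 11/19 · 8/18 = 88/342 = 44/171.

44/171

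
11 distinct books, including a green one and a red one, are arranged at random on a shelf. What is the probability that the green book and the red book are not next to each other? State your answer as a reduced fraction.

9/11

There are 11! = 39916800 arrangements.
Arrangements with the green book and the red book adjacent: 2·10! = 7257600.
So not adjacent: 39916800 − 7257600 = 32659200, probability 32659200/39916800 = 9/11.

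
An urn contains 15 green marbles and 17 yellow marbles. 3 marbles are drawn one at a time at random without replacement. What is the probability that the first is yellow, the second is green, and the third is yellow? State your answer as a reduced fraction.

Multiply the conditional probabilities at each draw: 17/32 · 15/31 · 16/30 = 4080/29760 = 17/124.

17/124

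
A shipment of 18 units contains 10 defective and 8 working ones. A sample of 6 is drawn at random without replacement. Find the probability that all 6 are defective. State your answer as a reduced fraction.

5/442

There are C(18,6) = 18564 possible selections.
Selections with all defective: C(10,6) = 210.
Probability = 210/18564 = 5/442.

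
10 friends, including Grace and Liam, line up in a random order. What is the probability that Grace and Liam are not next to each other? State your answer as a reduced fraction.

There are 10! = 3628800 arrangements.
Arrangements with Grace and Liam adjacent: 2·9! = 725760.
So not adjacent: 3628800 − 725760 = 2903040, probability 2903040/3628800 = 4/5.

4/5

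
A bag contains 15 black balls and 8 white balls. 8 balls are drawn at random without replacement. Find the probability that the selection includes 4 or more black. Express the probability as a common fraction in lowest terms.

There are C(23,8) = 490314 ways to choose the 8.
Count the complement (fewer than 4 black): C(15,0)·C(8,8) + C(15,1)·C(8,7) + C(15,2)·C(8,6) + C(15,3)·C(8,5) = 1 + 120 + 2940 + 25480 = 28541.
Probability = 1 − 28541/490314 = 461773/490314.

461773/490314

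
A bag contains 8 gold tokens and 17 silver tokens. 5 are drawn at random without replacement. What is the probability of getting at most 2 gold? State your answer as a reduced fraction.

Total selections: C(25,5) = 53130.
Favorable selections (at most 2 gold): C(8,0)·C(17,5) + C(8,1)·C(17,4) + C(8,2)·C(17,3) = 6188 + 19040 + 19040 = 44268.
Probability = 44268/53130 = 1054/1265.

1054/1265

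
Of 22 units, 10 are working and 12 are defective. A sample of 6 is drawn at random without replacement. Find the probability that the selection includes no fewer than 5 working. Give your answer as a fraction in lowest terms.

14/323

There are C(22,6) = 74613 ways to choose the 6.
Favorable selections (no fewer than 5 working): C(10,5)·C(12,1) + C(10,6)·C(12,0) = 3024 + 210 = 3234.
Probability = 3234/74613 = 14/323.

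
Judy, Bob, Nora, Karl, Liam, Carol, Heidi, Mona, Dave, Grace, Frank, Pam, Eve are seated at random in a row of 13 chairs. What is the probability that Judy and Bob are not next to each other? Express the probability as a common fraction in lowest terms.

There are 13! = 6227020800 arrangements.
Arrangements with Judy and Bob adjacent: 2·12! = 958003200.
So not adjacent: 6227020800 − 958003200 = 5269017600, probability 5269017600/6227020800 = 11/13.

11/13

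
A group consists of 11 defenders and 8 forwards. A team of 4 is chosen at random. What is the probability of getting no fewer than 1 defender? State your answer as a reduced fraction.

There are C(19,4) = 3876 ways to choose the 4.
The complement is all 4 are forwards: C(8,4) = 70.
Probability = 1 − 70/3876 = 3806/3876 = 1903/1938.

1903/1938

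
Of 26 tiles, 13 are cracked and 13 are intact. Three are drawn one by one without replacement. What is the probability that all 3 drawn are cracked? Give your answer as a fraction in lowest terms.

Multiply the conditional probabilities at each draw: 13/26 · 12/25 · 11/24 = 1716/15600 = 11/100.

11/100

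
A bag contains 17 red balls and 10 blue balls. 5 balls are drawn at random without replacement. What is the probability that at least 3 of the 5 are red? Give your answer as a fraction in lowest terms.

1122/1495

Total selections: C(27,5) = 80730.
Favorable selections (at least 3 red): C(17,3)·C(10,2) + C(17,4)·C(10,1) + C(17,5)·C(10,0) = 30600 + 23800 + 6188 = 60588.
Probability = 60588/80730 = 1122/1495.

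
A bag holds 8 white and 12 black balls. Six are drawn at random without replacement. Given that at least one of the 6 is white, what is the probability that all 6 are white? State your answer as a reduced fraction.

7/9459

Work in counts. Selections with at least one white: C(20,6) − C(12,6) = 38760 − 924 = 37836.
Of those, selections where all 6 are white: C(8,6) = 28.
Conditional probability = 28/37836 = 7/9459.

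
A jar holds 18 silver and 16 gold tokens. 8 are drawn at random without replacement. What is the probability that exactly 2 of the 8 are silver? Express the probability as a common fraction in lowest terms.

There are C(34,8) = 18156204 ways to choose 8 from 34.
Selections with exactly 2 silver: choose 2 of the 18 silver and 6 of the 16 gold, C(18,2)·C(16,6) = 153·8008 = 1225224.
Probability = 1225224/18156204 = 182/2697.

182/2697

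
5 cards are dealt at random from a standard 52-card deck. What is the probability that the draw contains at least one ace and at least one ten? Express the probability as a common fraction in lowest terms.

6509/64974

There are C(52,5) = 2598960 possible draws.
By inclusion-exclusion on the complements, draws missing all aces or all tens: C(48,5) + C(48,5) − C(44,5) = 1712304 + 1712304 − 1086008 = 2338600.
So draws with at least one of each: 2598960 − 2338600 = 260360, probability 260360/2598960 = 6509/64974.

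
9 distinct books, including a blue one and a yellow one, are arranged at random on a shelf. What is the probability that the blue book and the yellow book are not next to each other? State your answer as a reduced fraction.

7/9

There are 9! = 362880 arrangements.
Arrangements with the blue book and the yellow book adjacent: 2·8! = 80640.
So not adjacent: 362880 − 80640 = 282240, probability 282240/362880 = 7/9.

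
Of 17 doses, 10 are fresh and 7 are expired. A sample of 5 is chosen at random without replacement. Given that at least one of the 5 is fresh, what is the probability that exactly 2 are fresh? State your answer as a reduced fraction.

Work in counts. Selections with at least one fresh: C(17,5) − C(7,5) = 6188 − 21 = 6167.
Of those, selections where exactly 2 are fresh: C(10,2)·C(7,3) = 45·35 = 1575.
Conditional probability = 1575/6167 = 225/881.

225/881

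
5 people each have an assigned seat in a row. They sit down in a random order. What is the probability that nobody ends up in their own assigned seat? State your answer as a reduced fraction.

11/30

There are 5! = 120 seatings.
By inclusion-exclusion, seatings with no fixed points: C(5,0)·5! − C(5,1)·4! + C(5,2)·3! − C(5,3)·2! + C(5,4)·1! − C(5,5)·0! = 44.
Probability = 44/120 = 11/30.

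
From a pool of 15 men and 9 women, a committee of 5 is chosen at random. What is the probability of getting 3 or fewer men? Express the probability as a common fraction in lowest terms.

162/253

There are C(24,5) = 42504 ways to choose the 5.
Count the complement (more than 3 men): C(15,4)·C(9,1) + C(15,5)·C(9,0) = 12285 + 3003 = 15288.
Probability = 1 − 15288/42504 = 27216/42504 = 162/253.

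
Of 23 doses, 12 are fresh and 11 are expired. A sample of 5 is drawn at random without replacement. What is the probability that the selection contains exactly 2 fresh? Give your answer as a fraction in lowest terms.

The sample space is all 5-subsets of the 23: C(23,5) = 33649.
Selections with exactly 2 fresh: choose 2 of the 12 fresh and 3 of the 11 expired, C(12,2)·C(11,3) = 66·165 = 10890.
Probability = 10890/33649 = 990/3059.

990/3059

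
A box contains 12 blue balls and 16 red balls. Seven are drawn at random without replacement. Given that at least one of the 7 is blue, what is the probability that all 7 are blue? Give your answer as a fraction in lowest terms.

Work in counts. Selections with at least one blue: C(28,7) − C(16,7) = 1184040 − 11440 = 1172600.
Of those, selections where all 7 are blue: C(12,7) = 792.
Conditional probability = 792/1172600 = 9/13325.

9/13325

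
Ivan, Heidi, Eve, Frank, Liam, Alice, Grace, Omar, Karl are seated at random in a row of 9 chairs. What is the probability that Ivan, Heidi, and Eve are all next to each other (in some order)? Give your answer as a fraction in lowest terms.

There are 9! = 362880 arrangements.
Treat the three as one block: 7! placements × 3! orders within the block = 5040·6 = 30240.
Probability = 30240/362880 = 1/12.

1/12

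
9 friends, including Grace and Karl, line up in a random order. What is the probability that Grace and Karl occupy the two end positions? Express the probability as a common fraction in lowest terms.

1/36

There are 9! = 362880 arrangements.
Place Grace and Karl at the ends in 2 ways, arrange the remaining 7 in 7! = 5040 ways: 2·5040 = 10080.
Probability = 10080/362880 = 1/36.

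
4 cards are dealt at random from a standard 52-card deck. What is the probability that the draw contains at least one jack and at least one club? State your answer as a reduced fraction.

52799/270725

There are C(52,4) = 270725 possible draws.
By inclusion-exclusion on the complements, draws missing all jacks or all clubs: C(48,4) + C(39,4) − C(36,4) = 194580 + 82251 − 58905 = 217926.
So draws with at least one of each: 270725 − 217926 = 52799, probability 52799/270725.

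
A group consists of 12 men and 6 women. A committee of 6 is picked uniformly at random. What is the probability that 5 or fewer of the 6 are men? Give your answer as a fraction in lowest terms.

Total selections: C(18,6) = 18564.
The complement is exactly 6 men: C(12,6)·C(6,0) = 924.
Probability = 1 − 924/18564 = 17640/18564 = 210/221.

210/221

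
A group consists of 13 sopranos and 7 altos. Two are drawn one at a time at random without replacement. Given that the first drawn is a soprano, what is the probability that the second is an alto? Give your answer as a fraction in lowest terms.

After removing one soprano, 19 remain: 12 sopranos and 7 altos.
So the probability the next is an alto is 7/19.

7/19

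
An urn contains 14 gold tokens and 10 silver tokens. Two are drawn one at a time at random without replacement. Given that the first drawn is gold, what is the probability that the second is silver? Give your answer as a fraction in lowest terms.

After removing one gold, 23 remain: 13 gold and 10 silver.
So the probability the next is silver is 10/23.

10/23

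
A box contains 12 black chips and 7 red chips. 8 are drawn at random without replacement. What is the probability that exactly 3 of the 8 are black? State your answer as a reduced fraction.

Total number of selections: C(19,8) = 75582.
Selections with exactly 3 black: choose 3 of the 12 black and 5 of the 7 red, C(12,3)·C(7,5) = 220·21 = 4620.
Probability = 4620/75582 = 770/12597.

770/12597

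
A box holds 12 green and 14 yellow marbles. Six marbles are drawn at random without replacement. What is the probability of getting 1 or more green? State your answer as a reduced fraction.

227/230

There are C(26,6) = 230230 ways to choose the 6.
Favorable selections (1 or more green): C(12,1)·C(14,5) + C(12,2)·C(14,4) + C(12,3)·C(14,3) + C(12,4)·C(14,2) + C(12,5)·C(14,1) + C(12,6)·C(14,0) = 24024 + 66066 + 80080 + 45045 + 11088 + 924 = 227227.
Probability = 227227/230230 = 227/230.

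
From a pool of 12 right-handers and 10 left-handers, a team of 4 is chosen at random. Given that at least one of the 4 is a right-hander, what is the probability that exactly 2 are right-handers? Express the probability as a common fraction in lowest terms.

594/1421

Work in counts. Selections with at least one right-hander: C(22,4) − C(10,4) = 7315 − 210 = 7105.
Of those, selections where exactly 2 are right-handers: C(12,2)·C(10,2) = 66·45 = 2970.
Conditional probability = 2970/7105 = 594/1421.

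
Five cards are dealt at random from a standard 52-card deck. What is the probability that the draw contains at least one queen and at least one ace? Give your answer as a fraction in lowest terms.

6509/64974

There are C(52,5) = 2598960 possible draws.
By inclusion-exclusion on the complements, draws missing all queens or all aces: C(48,5) + C(48,5) − C(44,5) = 1712304 + 1712304 − 1086008 = 2338600.
So draws with at least one of each: 2598960 − 2338600 = 260360, probability 260360/2598960 = 6509/64974.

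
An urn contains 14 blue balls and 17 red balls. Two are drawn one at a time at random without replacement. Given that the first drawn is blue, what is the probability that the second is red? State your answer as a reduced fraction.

After removing one blue, 30 remain: 13 blue and 17 red.
So the probability the next is red is 17/30.

17/30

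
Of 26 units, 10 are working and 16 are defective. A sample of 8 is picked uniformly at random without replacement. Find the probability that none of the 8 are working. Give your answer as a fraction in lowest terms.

There are C(26,8) = 1562275 possible selections.
Selections with no working (all defective): C(16,8) = 12870.
Probability = 12870/1562275 = 18/2185.

18/2185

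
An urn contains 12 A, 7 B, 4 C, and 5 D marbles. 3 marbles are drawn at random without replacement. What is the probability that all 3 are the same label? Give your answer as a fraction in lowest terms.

269/3276

There are C(28,3) = 3276 ways to draw 3 marbles.
All same label: C(12,3) + C(7,3) + C(4,3) + C(5,3) = 220 + 35 + 4 + 10 = 269.
Probability = 269/3276.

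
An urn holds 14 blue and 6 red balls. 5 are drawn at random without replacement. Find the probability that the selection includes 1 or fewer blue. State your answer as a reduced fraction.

There are C(20,5) = 15504 ways to choose the 5.
Favorable selections (1 or fewer blue): C(14,0)·C(6,5) + C(14,1)·C(6,4) = 6 + 210 = 216.
Probability = 216/15504 = 9/646.

9/646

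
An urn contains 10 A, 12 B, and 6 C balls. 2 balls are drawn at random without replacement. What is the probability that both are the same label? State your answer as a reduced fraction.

1/3

There are C(28,2) = 378 ways to draw 2 balls.
All same label: C(10,2) + C(12,2) + C(6,2) = 45 + 66 + 15 = 126.
Probability = 126/378 = 1/3.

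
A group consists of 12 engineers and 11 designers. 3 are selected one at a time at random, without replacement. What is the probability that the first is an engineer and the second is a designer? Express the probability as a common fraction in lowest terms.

6/23

Multiply the conditional probabilities at each draw: 12/23 · 11/22 = 132/506 = 6/23.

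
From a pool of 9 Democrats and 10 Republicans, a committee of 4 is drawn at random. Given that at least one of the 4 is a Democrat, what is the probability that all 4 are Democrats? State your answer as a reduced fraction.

21/611

Work in counts. Selections with at least one Democrat: C(19,4) − C(10,4) = 3876 − 210 = 3666.
Of those, selections where all 4 are Democrats: C(9,4) = 126.
Conditional probability = 126/3666 = 21/611.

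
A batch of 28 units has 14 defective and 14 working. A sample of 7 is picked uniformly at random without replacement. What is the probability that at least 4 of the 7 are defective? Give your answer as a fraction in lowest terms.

There are C(28,7) = 1184040 ways to choose the 7.
Favorable selections (at least 4 defective): C(14,4)·C(14,3) + C(14,5)·C(14,2) + C(14,6)·C(14,1) + C(14,7)·C(14,0) = 364364 + 182182 + 42042 + 3432 = 592020.
Probability = 592020/1184040 = 1/2.

1/2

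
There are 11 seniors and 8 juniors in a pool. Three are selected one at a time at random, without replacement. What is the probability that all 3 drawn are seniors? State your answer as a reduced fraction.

Multiply the conditional probabilities at each draw: 11/19 · 10/18 · 9/17 = 990/5814 = 55/323.

55/323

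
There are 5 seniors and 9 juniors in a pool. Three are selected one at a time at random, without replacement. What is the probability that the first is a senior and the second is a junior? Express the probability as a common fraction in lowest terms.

45/182

Multiply the conditional probabilities at each draw: 5/14 · 9/13 = 45/182.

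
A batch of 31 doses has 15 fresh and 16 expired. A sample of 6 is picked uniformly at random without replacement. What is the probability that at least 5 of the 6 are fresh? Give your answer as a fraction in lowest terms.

There are C(31,6) = 736281 ways to choose the 6.
Favorable selections (at least 5 fresh): C(15,5)·C(16,1) + C(15,6)·C(16,0) = 48048 + 5005 = 53053.
Probability = 53053/736281 = 583/8091.

583/8091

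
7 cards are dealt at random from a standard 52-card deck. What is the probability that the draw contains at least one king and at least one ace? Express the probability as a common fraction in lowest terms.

There are C(52,7) = 133784560 possible draws.
By inclusion-exclusion on the complements, draws missing all kings or all aces: C(48,7) + C(48,7) − C(44,7) = 73629072 + 73629072 − 38320568 = 108937576.
So draws with at least one of each: 133784560 − 108937576 = 24846984, probability 24846984/133784560 = 3105873/16723070.

3105873/16723070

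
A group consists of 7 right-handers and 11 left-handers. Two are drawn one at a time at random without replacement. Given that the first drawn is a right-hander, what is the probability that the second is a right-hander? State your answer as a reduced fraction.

6/17

After removing one right-hander, 17 remain: 6 right-handers and 11 left-handers.
So the probability the next is a right-hander is 6/17.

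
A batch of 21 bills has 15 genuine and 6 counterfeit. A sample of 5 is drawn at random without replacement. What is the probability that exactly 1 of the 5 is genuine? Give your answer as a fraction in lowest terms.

25/2261

Total number of selections: C(21,5) = 20349.
Selections with exactly 1 genuine: choose 1 of the 15 genuine and 4 of the 6 counterfeit, C(15,1)·C(6,4) = 15·15 = 225.
Probability = 225/20349 = 25/2261.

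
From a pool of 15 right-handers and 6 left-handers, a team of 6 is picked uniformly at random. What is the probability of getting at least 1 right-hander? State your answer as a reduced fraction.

54263/54264

There are C(21,6) = 54264 ways to choose the 6.
The complement is all 6 are left-handers: C(6,6) = 1.
Probability = 1 − 1/54264 = 54263/54264.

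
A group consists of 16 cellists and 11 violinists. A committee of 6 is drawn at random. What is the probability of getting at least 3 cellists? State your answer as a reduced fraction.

There are C(27,6) = 296010 ways to choose the 6.
Count the complement (fewer than 3 cellists): C(16,0)·C(11,6) + C(16,1)·C(11,5) + C(16,2)·C(11,4) = 462 + 7392 + 39600 = 47454.
Probability = 1 − 47454/296010 = 248556/296010 = 3766/4485.

3766/4485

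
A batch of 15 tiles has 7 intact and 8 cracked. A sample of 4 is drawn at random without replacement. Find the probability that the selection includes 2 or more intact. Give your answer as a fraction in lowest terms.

Total selections: C(15,4) = 1365.
Count the complement (fewer than 2 intact): C(7,0)·C(8,4) + C(7,1)·C(8,3) = 70 + 392 = 462.
Probability = 1 − 462/1365 = 903/1365 = 43/65.

43/65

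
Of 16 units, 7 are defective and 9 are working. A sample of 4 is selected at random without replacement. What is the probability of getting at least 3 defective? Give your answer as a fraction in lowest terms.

There are C(16,4) = 1820 ways to choose the 4.
Favorable selections (at least 3 defective): C(7,3)·C(9,1) + C(7,4)·C(9,0) = 315 + 35 = 350.
Probability = 350/1820 = 5/26.

5/26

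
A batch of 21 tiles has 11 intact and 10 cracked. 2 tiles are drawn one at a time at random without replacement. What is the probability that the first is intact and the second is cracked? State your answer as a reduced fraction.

Multiply the conditional probabilities at each draw: 11/21 · 10/20 = 110/420 = 11/42.

11/42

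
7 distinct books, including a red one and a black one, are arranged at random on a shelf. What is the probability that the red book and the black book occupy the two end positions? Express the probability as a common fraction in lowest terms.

1/21

There are 7! = 5040 arrangements.
Place the red book and the black book at the ends in 2 ways, arrange the remaining 5 in 5! = 120 ways: 2·120 = 240.
Probability = 240/5040 = 1/21.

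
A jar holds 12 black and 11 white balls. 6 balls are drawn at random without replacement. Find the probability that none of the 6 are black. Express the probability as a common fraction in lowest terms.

There are C(23,6) = 100947 possible selections.
Selections with no black (all white): C(11,6) = 462.
Probability = 462/100947 = 2/437.

2/437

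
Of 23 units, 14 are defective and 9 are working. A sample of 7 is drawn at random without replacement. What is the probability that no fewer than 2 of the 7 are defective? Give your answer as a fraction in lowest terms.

Total selections: C(23,7) = 245157.
Count the complement (fewer than 2 defective): C(14,0)·C(9,7) + C(14,1)·C(9,6) = 36 + 1176 = 1212.
Probability = 1 − 1212/245157 = 243945/245157 = 81315/81719.

81315/81719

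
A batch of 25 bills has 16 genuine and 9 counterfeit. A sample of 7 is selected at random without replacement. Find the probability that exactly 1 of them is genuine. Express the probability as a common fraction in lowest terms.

336/120175

There are C(25,7) = 480700 ways to choose 7 from 25.
Selections with exactly 1 genuine: choose 1 of the 16 genuine and 6 of the 9 counterfeit, C(16,1)·C(9,6) = 16·84 = 1344.
Probability = 1344/480700 = 336/120175.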